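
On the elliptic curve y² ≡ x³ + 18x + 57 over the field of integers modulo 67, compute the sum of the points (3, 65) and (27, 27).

(53, 3)

(3, 65) + (27, 27). λ = (27 - 65)/(27 - 3) ≡ 29/24 mod 67. 24⁻¹ ≡ 14 (mod 67), so λ ≡ 4.
  x = λ² - 3 - 27 = 16 - 30 ≡ 53; y = λ·(3 - 53) - 65 ≡ 3. → (53, 3)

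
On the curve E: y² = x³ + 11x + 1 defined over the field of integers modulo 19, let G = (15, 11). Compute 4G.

Repeated addition: build up to 4G.
2G: tangent at (15, 11): λ = (3·15² + 11)/(2·11) ≡ 2/3. 3⁻¹ ≡ 13 (mod 19) since 3·13 = 39 ≡ 1, so λ ≡ 2·13 ≡ 7.
  x = λ² - 15 - 15 = 49 - 30 ≡ 0; y = λ·(15 - 0) - 11 ≡ 18. → (0, 18)
3G: (0, 18) + (15, 11). λ = (11 - 18)/(15 - 0) ≡ 12/15 mod 19. 15⁻¹ ≡ 14 (mod 19), so λ ≡ 16.
  x = λ² - 0 - 15 = 256 - 15 ≡ 13; y = λ·(0 - 13) - 18 ≡ 2. → (13, 2)
4G: (13, 2) + (15, 11). λ = (11 - 2)/(15 - 13) ≡ 9/2 mod 19. 2⁻¹ ≡ 10 (mod 19), so λ ≡ 14.
  x = λ² - 13 - 15 = 196 - 28 ≡ 16; y = λ·(13 - 16) - 2 ≡ 13. → (16, 13)

(16, 13)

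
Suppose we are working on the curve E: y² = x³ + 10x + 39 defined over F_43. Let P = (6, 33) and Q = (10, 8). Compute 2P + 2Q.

(19, 37)

First 2P:
Repeated addition: build up to 2P.
2P: tangent at (6, 33): λ = (3·6² + 10)/(2·33) ≡ 32/23. 23⁻¹ ≡ 15 (mod 43), so λ ≡ 32·15 ≡ 7.
  x = λ² - 6 - 6 = 49 - 12 ≡ 37; y = λ·(6 - 37) - 33 ≡ 8. → (37, 8)
2P = (37, 8).
Next 2Q:
Repeated addition: build up to 2Q.
2Q: tangent at (10, 8): λ = (3·10² + 10)/(2·8) ≡ 9/16. 16⁻¹ ≡ 35 (mod 43) since 16·35 = 560 ≡ 1, so λ ≡ 9·35 ≡ 14.
  x = λ² - 10 - 10 = 196 - 20 ≡ 4; y = λ·(10 - 4) - 8 ≡ 33. → (4, 33)
2Q = (4, 33).
Finally 2P + 2Q:
(37, 8) + (4, 33). λ = (33 - 8)/(4 - 37) ≡ 25/10 mod 43. 10⁻¹ ≡ 13 (mod 43) since 10·13 = 130 ≡ 1, so λ ≡ 24.
  x = λ² - 37 - 4 = 576 - 41 ≡ 19; y = λ·(37 - 19) - 8 ≡ 37. → (19, 37)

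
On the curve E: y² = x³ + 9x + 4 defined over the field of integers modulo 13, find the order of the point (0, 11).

7

2P: tangent at (0, 11): λ = (3·0² + 9)/(2·11) ≡ 9/9. 9⁻¹ ≡ 3 (mod 13), so λ ≡ 9·3 ≡ 1.
  x = λ² - 0 - 0 = 1 - 0 ≡ 1; y = λ·(0 - 1) - 11 ≡ 1. → (1, 1)
3P: (1, 1) + (0, 11). λ = (11 - 1)/(0 - 1) ≡ 10/12 mod 13. 12⁻¹ ≡ 12 (mod 13), so λ ≡ 3.
  x = λ² - 1 - 0 = 9 - 1 ≡ 8; y = λ·(1 - 8) - 1 ≡ 4. → (8, 4)
4P: (8, 4) + (0, 11). λ = (11 - 4)/(0 - 8) ≡ 7/5 mod 13. 5⁻¹ ≡ 8 (mod 13) since 5·8 = 40 ≡ 1, so λ ≡ 4.
  x = λ² - 8 - 0 = 16 - 8 ≡ 8; y = λ·(8 - 8) - 4 ≡ 9. → (8, 9)
5P: (8, 9) + (0, 11). λ = (11 - 9)/(0 - 8) ≡ 2/5 mod 13. 5⁻¹ ≡ 8 (mod 13), so λ ≡ 3.
  x = λ² - 8 - 0 = 9 - 8 ≡ 1; y = λ·(8 - 1) - 9 ≡ 12. → (1, 12)
6P: (1, 12) + (0, 11). λ = (11 - 12)/(0 - 1) ≡ 12/12 mod 13. 12⁻¹ ≡ 12 (mod 13) since 12·12 = 144 ≡ 1, so λ ≡ 1.
  x = λ² - 1 - 0 = 1 - 1 ≡ 0; y = λ·(1 - 0) - 12 ≡ 2. → (0, 2)
7P: (0, 2) + (0, 11): same x and y₁ ≡ -y₂, so the sum is 𝒪.
7P = 𝒪, so the order is 7.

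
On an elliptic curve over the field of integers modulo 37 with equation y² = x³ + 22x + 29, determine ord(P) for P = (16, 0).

2P: (16, 0) + (16, 0): same x and y₁ ≡ -y₂, so the sum is the point at infinity.
2P = the point at infinity, so the order is 2.

2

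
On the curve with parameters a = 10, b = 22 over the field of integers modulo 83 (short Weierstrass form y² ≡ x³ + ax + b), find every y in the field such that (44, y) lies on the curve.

none

x³ + 10x + 22 = 85646 ≡ 73 (mod 83).
73 is a non-residue mod 83; no y exists.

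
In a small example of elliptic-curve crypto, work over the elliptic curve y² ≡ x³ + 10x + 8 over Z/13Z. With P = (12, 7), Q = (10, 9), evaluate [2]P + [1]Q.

(5, 1)

First 2P:
Repeated addition: build up to 2P.
2P: tangent at (12, 7): λ = (3·12² + 10)/(2·7) ≡ 0/1. 1⁻¹ ≡ 1 (mod 13), so λ ≡ 0·1 ≡ 0.
  x = λ² - 12 - 12 = 0 - 24 ≡ 2; y = λ·(12 - 2) - 7 ≡ 6. → (2, 6)
2P = (2, 6).
Finally 2P + Q:
(2, 6) + (10, 9). λ = (9 - 6)/(10 - 2) ≡ 3/8 mod 13. 8⁻¹ ≡ 5 (mod 13), so λ ≡ 2.
  x = λ² - 2 - 10 = 4 - 12 ≡ 5; y = λ·(2 - 5) - 6 ≡ 1. → (5, 1)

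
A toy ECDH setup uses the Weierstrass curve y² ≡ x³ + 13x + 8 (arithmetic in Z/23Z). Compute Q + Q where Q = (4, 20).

tangent at (4, 20): λ = (3·4² + 13)/(2·20) ≡ 15/17. 17⁻¹ ≡ 19 (mod 23) since 17·19 = 323 ≡ 1, so λ ≡ 15·19 ≡ 9.
  x = λ² - 4 - 4 = 81 - 8 ≡ 4; y = λ·(4 - 4) - 20 ≡ 3. → (4, 3)

(4, 3)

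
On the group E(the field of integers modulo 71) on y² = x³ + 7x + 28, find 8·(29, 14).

(66, 62)

Write G = (29, 14).
Repeated addition: build up to 8G.
2G: tangent at (29, 14): λ = (3·29² + 7)/(2·14) ≡ 45/28. 28⁻¹ ≡ 33 (mod 71), so λ ≡ 45·33 ≡ 65.
  x = λ² - 29 - 29 = 4225 - 58 ≡ 49; y = λ·(29 - 49) - 14 ≡ 35. → (49, 35)
3G: (49, 35) + (29, 14). λ = (14 - 35)/(29 - 49) ≡ 50/51 mod 71. 51⁻¹ ≡ 39 (mod 71), so λ ≡ 33.
  x = λ² - 49 - 29 = 1089 - 78 ≡ 17; y = λ·(49 - 17) - 35 ≡ 27. → (17, 27)
4G: (17, 27) + (29, 14). λ = (14 - 27)/(29 - 17) ≡ 58/12 mod 71. 12⁻¹ ≡ 6 (mod 71) since 12·6 = 72 ≡ 1, so λ ≡ 64.
  x = λ² - 17 - 29 = 4096 - 46 ≡ 3; y = λ·(17 - 3) - 27 ≡ 17. → (3, 17)
5G: (3, 17) + (29, 14). λ = (14 - 17)/(29 - 3) ≡ 68/26 mod 71. 26⁻¹ ≡ 41 (mod 71), so λ ≡ 19.
  x = λ² - 3 - 29 = 361 - 32 ≡ 45; y = λ·(3 - 45) - 17 ≡ 37. → (45, 37)
6G: (45, 37) + (29, 14). λ = (14 - 37)/(29 - 45) ≡ 48/55 mod 71. 55⁻¹ ≡ 31 (mod 71), so λ ≡ 68.
  x = λ² - 45 - 29 = 4624 - 74 ≡ 6; y = λ·(45 - 6) - 37 ≡ 59. → (6, 59)
7G: (6, 59) + (29, 14). λ = (14 - 59)/(29 - 6) ≡ 26/23 mod 71. 23⁻¹ ≡ 34 (mod 71), so λ ≡ 32.
  x = λ² - 6 - 29 = 1024 - 35 ≡ 66; y = λ·(6 - 66) - 59 ≡ 9. → (66, 9)
8G: (66, 9) + (29, 14). λ = (14 - 9)/(29 - 66) ≡ 5/34 mod 71. 34⁻¹ ≡ 23 (mod 71) since 34·23 = 782 ≡ 1, so λ ≡ 44.
  x = λ² - 66 - 29 = 1936 - 95 ≡ 66; y = λ·(66 - 66) - 9 ≡ 62. → (66, 62)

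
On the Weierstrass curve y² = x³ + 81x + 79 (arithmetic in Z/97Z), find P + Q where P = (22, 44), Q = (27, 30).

(22, 44) + (27, 30). λ = (30 - 44)/(27 - 22) ≡ 83/5 mod 97. 5⁻¹ ≡ 39 (mod 97) since 5·39 = 195 ≡ 1, so λ ≡ 36.
  x = λ² - 22 - 27 = 1296 - 49 ≡ 83; y = λ·(22 - 83) - 44 ≡ 88. → (83, 88)

(83, 88)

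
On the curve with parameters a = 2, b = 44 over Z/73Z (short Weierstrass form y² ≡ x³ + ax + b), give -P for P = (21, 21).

(21, 52)

-(21, 21) = (21, -21 mod 73) = (21, 52).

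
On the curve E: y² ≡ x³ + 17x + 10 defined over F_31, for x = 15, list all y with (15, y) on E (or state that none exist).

x³ + 17x + 10 = 3640 ≡ 13 (mod 31).
13 is a non-residue mod 31; no y exists.

none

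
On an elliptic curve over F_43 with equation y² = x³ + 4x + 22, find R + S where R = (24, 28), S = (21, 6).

(24, 28) + (21, 6). λ = (6 - 28)/(21 - 24) ≡ 21/40 mod 43. 40⁻¹ ≡ 14 (mod 43), so λ ≡ 36.
  x = λ² - 24 - 21 = 1296 - 45 ≡ 4; y = λ·(24 - 4) - 28 ≡ 4. → (4, 4)

(4, 4)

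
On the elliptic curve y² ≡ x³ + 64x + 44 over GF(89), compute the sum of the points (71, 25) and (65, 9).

(71, 25) + (65, 9). λ = (9 - 25)/(65 - 71) ≡ 73/83 mod 89. 83⁻¹ ≡ 74 (mod 89), so λ ≡ 62.
  x = λ² - 71 - 65 = 3844 - 136 ≡ 59; y = λ·(71 - 59) - 25 ≡ 7. → (59, 7)

(59, 7)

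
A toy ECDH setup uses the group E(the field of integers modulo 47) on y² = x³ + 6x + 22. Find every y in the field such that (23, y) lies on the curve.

x³ + 6x + 22 = 12327 ≡ 13 (mod 47).
13 is a non-residue mod 47; no y exists.

none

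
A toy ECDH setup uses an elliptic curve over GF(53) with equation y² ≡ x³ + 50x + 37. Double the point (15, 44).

(27, 33)

tangent at (15, 44): λ = (3·15² + 50)/(2·44) ≡ 36/35. 35⁻¹ ≡ 50 (mod 53) since 35·50 = 1750 ≡ 1, so λ ≡ 36·50 ≡ 51.
  x = λ² - 15 - 15 = 2601 - 30 ≡ 27; y = λ·(15 - 27) - 44 ≡ 33. → (27, 33)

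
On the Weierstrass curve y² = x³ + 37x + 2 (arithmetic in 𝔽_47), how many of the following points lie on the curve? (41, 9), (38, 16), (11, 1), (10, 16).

3

(41, 9): 9² ≡ 34, rhs ≡ 34 → on.
(38, 16): 16² ≡ 21, rhs ≡ 21 → on.
(11, 1): 1² ≡ 1, rhs ≡ 1 → on.
(10, 16): 16² ≡ 21, rhs ≡ 9 → off.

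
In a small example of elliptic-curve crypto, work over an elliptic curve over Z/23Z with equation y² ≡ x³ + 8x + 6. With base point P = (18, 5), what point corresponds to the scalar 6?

(18, 5)

Double-and-add on 6 = (110)₂. Start with P = (18, 5) for the leading 1-bit.
double: tangent at (18, 5): λ = (3·18² + 8)/(2·5) ≡ 14/10. 10⁻¹ ≡ 7 (mod 23) since 10·7 = 70 ≡ 1, so λ ≡ 14·7 ≡ 6.
  x = λ² - 18 - 18 = 36 - 36 ≡ 0; y = λ·(18 - 0) - 5 ≡ 11. → (0, 11)
add P: (0, 11) + (18, 5). λ = (5 - 11)/(18 - 0) ≡ 17/18 mod 23. 18⁻¹ ≡ 9 (mod 23) since 18·9 = 162 ≡ 1, so λ ≡ 15.
  x = λ² - 0 - 18 = 225 - 18 ≡ 0; y = λ·(0 - 0) - 11 ≡ 12. → (0, 12)
double: tangent at (0, 12): λ = (3·0² + 8)/(2·12) ≡ 8/1. 1⁻¹ ≡ 1 (mod 23), so λ ≡ 8·1 ≡ 8.
  x = λ² - 0 - 0 = 64 - 0 ≡ 18; y = λ·(0 - 18) - 12 ≡ 5. → (18, 5)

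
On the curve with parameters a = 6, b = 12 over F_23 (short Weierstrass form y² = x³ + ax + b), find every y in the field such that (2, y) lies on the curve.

3, 20

x³ + 6x + 12 = 32 ≡ 9 (mod 23).
Square roots of 9 mod 23: 3 and 20 (since 3² = 9 ≡ 9).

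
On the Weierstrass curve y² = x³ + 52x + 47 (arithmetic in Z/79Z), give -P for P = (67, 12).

(67, 67)

-(67, 12) = (67, -12 mod 79) = (67, 67).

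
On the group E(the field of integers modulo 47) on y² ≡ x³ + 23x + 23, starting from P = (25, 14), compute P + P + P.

(17, 4)

Repeated addition: build up to 3P.
2P: tangent at (25, 14): λ = (3·25² + 23)/(2·14) ≡ 18/28. 28⁻¹ ≡ 42 (mod 47), so λ ≡ 18·42 ≡ 4.
  x = λ² - 25 - 25 = 16 - 50 ≡ 13; y = λ·(25 - 13) - 14 ≡ 34. → (13, 34)
3P: (13, 34) + (25, 14). λ = (14 - 34)/(25 - 13) ≡ 27/12 mod 47. 12⁻¹ ≡ 4 (mod 47), so λ ≡ 14.
  x = λ² - 13 - 25 = 196 - 38 ≡ 17; y = λ·(13 - 17) - 34 ≡ 4. → (17, 4)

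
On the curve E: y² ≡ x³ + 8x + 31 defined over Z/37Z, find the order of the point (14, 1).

12

2P: tangent at (14, 1): λ = (3·14² + 8)/(2·1) ≡ 4/2. 2⁻¹ ≡ 19 (mod 37) since 2·19 = 38 ≡ 1, so λ ≡ 4·19 ≡ 2.
  x = λ² - 14 - 14 = 4 - 28 ≡ 13; y = λ·(14 - 13) - 1 ≡ 1. → (13, 1)
3P: (13, 1) + (14, 1). λ = (1 - 1)/(14 - 13) ≡ 0/1 mod 37. 1⁻¹ ≡ 1 (mod 37) since 1·1 = 1 ≡ 1, so λ ≡ 0.
  x = λ² - 13 - 14 = 0 - 27 ≡ 10; y = λ·(13 - 10) - 1 ≡ 36. → (10, 36)
4P: (10, 36) + (14, 1). λ = (1 - 36)/(14 - 10) ≡ 2/4 mod 37. 4⁻¹ ≡ 28 (mod 37) since 4·28 = 112 ≡ 1, so λ ≡ 19.
  x = λ² - 10 - 14 = 361 - 24 ≡ 4; y = λ·(10 - 4) - 36 ≡ 4. → (4, 4)
5P: (4, 4) + (14, 1). λ = (1 - 4)/(14 - 4) ≡ 34/10 mod 37. 10⁻¹ ≡ 26 (mod 37), so λ ≡ 33.
  x = λ² - 4 - 14 = 1089 - 18 ≡ 35; y = λ·(4 - 35) - 4 ≡ 9. → (35, 9)
6P: (35, 9) + (14, 1). λ = (1 - 9)/(14 - 35) ≡ 29/16 mod 37. 16⁻¹ ≡ 7 (mod 37), so λ ≡ 18.
  x = λ² - 35 - 14 = 324 - 49 ≡ 16; y = λ·(35 - 16) - 9 ≡ 0. → (16, 0)
7P: (16, 0) + (14, 1). λ = (1 - 0)/(14 - 16) ≡ 1/35 mod 37. 35⁻¹ ≡ 18 (mod 37) since 35·18 = 630 ≡ 1, so λ ≡ 18.
  x = λ² - 16 - 14 = 324 - 30 ≡ 35; y = λ·(16 - 35) - 0 ≡ 28. → (35, 28)
8P: (35, 28) + (14, 1). λ = (1 - 28)/(14 - 35) ≡ 10/16 mod 37. 16⁻¹ ≡ 7 (mod 37), so λ ≡ 33.
  x = λ² - 35 - 14 = 1089 - 49 ≡ 4; y = λ·(35 - 4) - 28 ≡ 33. → (4, 33)
9P: (4, 33) + (14, 1). λ = (1 - 33)/(14 - 4) ≡ 5/10 mod 37. 10⁻¹ ≡ 26 (mod 37), so λ ≡ 19.
  x = λ² - 4 - 14 = 361 - 18 ≡ 10; y = λ·(4 - 10) - 33 ≡ 1. → (10, 1)
10P: (10, 1) + (14, 1). λ = (1 - 1)/(14 - 10) ≡ 0/4 mod 37. 4⁻¹ ≡ 28 (mod 37), so λ ≡ 0.
  x = λ² - 10 - 14 = 0 - 24 ≡ 13; y = λ·(10 - 13) - 1 ≡ 36. → (13, 36)
11P: (13, 36) + (14, 1). λ = (1 - 36)/(14 - 13) ≡ 2/1 mod 37. 1⁻¹ ≡ 1 (mod 37) since 1·1 = 1 ≡ 1, so λ ≡ 2.
  x = λ² - 13 - 14 = 4 - 27 ≡ 14; y = λ·(13 - 14) - 36 ≡ 36. → (14, 36)
12P: (14, 36) + (14, 1): same x and y₁ ≡ -y₂, so the sum is 𝒪.
12P = 𝒪, so the order is 12.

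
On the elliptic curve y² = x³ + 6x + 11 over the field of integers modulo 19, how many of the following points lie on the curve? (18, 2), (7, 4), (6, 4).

(18, 2): 2² ≡ 4, rhs ≡ 4 → on.
(7, 4): 4² ≡ 16, rhs ≡ 16 → on.
(6, 4): 4² ≡ 16, rhs ≡ 16 → on.

3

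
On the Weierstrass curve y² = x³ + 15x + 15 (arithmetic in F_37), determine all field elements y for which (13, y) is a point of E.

x³ + 15x + 15 = 2407 ≡ 2 (mod 37).
2 is a non-residue mod 37; no y exists.

none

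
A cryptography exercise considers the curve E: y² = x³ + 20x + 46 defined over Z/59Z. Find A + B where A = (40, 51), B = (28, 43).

(40, 51) + (28, 43). λ = (43 - 51)/(28 - 40) ≡ 51/47 mod 59. 47⁻¹ ≡ 54 (mod 59) since 47·54 = 2538 ≡ 1, so λ ≡ 40.
  x = λ² - 40 - 28 = 1600 - 68 ≡ 57; y = λ·(40 - 57) - 51 ≡ 36. → (57, 36)

(57, 36)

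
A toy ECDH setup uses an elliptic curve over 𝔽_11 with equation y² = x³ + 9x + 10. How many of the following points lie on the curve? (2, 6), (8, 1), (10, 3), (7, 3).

2

(2, 6): 6² ≡ 3, rhs ≡ 3 → on.
(8, 1): 1² ≡ 1, rhs ≡ 0 → off.
(10, 3): 3² ≡ 9, rhs ≡ 0 → off.
(7, 3): 3² ≡ 9, rhs ≡ 9 → on.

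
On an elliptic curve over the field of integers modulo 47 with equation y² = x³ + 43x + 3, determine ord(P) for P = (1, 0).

2

2P: (1, 0) + (1, 0): same x and y₁ ≡ -y₂, so the sum is the point at infinity.
2P = the point at infinity, so the order is 2.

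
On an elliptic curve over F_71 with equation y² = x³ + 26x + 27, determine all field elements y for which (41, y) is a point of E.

24, 47

x³ + 26x + 27 = 70014 ≡ 8 (mod 71).
Square roots of 8 mod 71: 24 and 47 (since 24² = 576 ≡ 8).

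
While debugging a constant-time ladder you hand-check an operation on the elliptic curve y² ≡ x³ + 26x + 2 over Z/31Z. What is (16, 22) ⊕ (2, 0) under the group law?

(16, 22) + (2, 0). λ = (0 - 22)/(2 - 16) ≡ 9/17 mod 31. 17⁻¹ ≡ 11 (mod 31), so λ ≡ 6.
  x = λ² - 16 - 2 = 36 - 18 ≡ 18; y = λ·(16 - 18) - 22 ≡ 28. → (18, 28)

(18, 28)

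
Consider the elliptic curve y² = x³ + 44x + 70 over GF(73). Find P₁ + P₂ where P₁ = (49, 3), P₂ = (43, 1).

(49, 3) + (43, 1). λ = (1 - 3)/(43 - 49) ≡ 71/67 mod 73. 67⁻¹ ≡ 12 (mod 73) since 67·12 = 804 ≡ 1, so λ ≡ 49.
  x = λ² - 49 - 43 = 2401 - 92 ≡ 46; y = λ·(49 - 46) - 3 ≡ 71. → (46, 71)

(46, 71)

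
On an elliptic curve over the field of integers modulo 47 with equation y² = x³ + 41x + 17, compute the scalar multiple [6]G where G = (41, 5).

(15, 24)

Double-and-add on 6 = (110)₂. Start with G = (41, 5) for the leading 1-bit.
double: tangent at (41, 5): λ = (3·41² + 41)/(2·5) ≡ 8/10. 10⁻¹ ≡ 33 (mod 47), so λ ≡ 8·33 ≡ 29.
  x = λ² - 41 - 41 = 841 - 82 ≡ 7; y = λ·(41 - 7) - 5 ≡ 41. → (7, 41)
add G: (7, 41) + (41, 5). λ = (5 - 41)/(41 - 7) ≡ 11/34 mod 47. 34⁻¹ ≡ 18 (mod 47), so λ ≡ 10.
  x = λ² - 7 - 41 = 100 - 48 ≡ 5; y = λ·(7 - 5) - 41 ≡ 26. → (5, 26)
double: tangent at (5, 26): λ = (3·5² + 41)/(2·26) ≡ 22/5. 5⁻¹ ≡ 19 (mod 47) since 5·19 = 95 ≡ 1, so λ ≡ 22·19 ≡ 42.
  x = λ² - 5 - 5 = 1764 - 10 ≡ 15; y = λ·(5 - 15) - 26 ≡ 24. → (15, 24)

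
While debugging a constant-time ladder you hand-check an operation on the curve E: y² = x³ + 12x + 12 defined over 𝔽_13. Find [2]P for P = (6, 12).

(0, 5)

tangent at (6, 12): λ = (3·6² + 12)/(2·12) ≡ 3/11. 11⁻¹ ≡ 6 (mod 13), so λ ≡ 3·6 ≡ 5.
  x = λ² - 6 - 6 = 25 - 12 ≡ 0; y = λ·(6 - 0) - 12 ≡ 5. → (0, 5)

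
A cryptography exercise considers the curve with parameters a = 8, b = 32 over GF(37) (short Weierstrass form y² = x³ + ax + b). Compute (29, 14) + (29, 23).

The two points share x = 29 and their y-coordinates satisfy 14 + 23 ≡ 0 (mod 37), so they are inverses. Their sum is ∞.

O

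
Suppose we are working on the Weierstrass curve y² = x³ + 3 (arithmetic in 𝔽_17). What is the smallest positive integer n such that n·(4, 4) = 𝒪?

2P: tangent at (4, 4): λ = (3·4² + 0)/(2·4) ≡ 14/8. 8⁻¹ ≡ 15 (mod 17), so λ ≡ 14·15 ≡ 6.
  x = λ² - 4 - 4 = 36 - 8 ≡ 11; y = λ·(4 - 11) - 4 ≡ 5. → (11, 5)
3P: (11, 5) + (4, 4). λ = (4 - 5)/(4 - 11) ≡ 16/10 mod 17. 10⁻¹ ≡ 12 (mod 17), so λ ≡ 5.
  x = λ² - 11 - 4 = 25 - 15 ≡ 10; y = λ·(11 - 10) - 5 ≡ 0. → (10, 0)
4P: (10, 0) + (4, 4). λ = (4 - 0)/(4 - 10) ≡ 4/11 mod 17. 11⁻¹ ≡ 14 (mod 17) since 11·14 = 154 ≡ 1, so λ ≡ 5.
  x = λ² - 10 - 4 = 25 - 14 ≡ 11; y = λ·(10 - 11) - 0 ≡ 12. → (11, 12)
5P: (11, 12) + (4, 4). λ = (4 - 12)/(4 - 11) ≡ 9/10 mod 17. 10⁻¹ ≡ 12 (mod 17) since 10·12 = 120 ≡ 1, so λ ≡ 6.
  x = λ² - 11 - 4 = 36 - 15 ≡ 4; y = λ·(11 - 4) - 12 ≡ 13. → (4, 13)
6P: (4, 13) + (4, 4): same x and y₁ ≡ -y₂, so the sum is 𝒪.
6P = 𝒪, so the order is 6.

6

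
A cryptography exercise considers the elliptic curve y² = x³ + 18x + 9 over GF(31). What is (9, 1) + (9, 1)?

tangent at (9, 1): λ = (3·9² + 18)/(2·1) ≡ 13/2. 2⁻¹ ≡ 16 (mod 31), so λ ≡ 13·16 ≡ 22.
  x = λ² - 9 - 9 = 484 - 18 ≡ 1; y = λ·(9 - 1) - 1 ≡ 20. → (1, 20)

(1, 20)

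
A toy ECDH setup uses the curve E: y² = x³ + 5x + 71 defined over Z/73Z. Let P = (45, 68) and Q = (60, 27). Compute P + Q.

(45, 68) + (60, 27). λ = (27 - 68)/(60 - 45) ≡ 32/15 mod 73. 15⁻¹ ≡ 39 (mod 73), so λ ≡ 7.
  x = λ² - 45 - 60 = 49 - 105 ≡ 17; y = λ·(45 - 17) - 68 ≡ 55. → (17, 55)

(17, 55)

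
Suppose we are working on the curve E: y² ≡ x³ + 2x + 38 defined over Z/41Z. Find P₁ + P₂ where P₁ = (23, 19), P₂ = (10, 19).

(8, 22)

(23, 19) + (10, 19). λ = (19 - 19)/(10 - 23) ≡ 0/28 mod 41. 28⁻¹ ≡ 22 (mod 41), so λ ≡ 0.
  x = λ² - 23 - 10 = 0 - 33 ≡ 8; y = λ·(23 - 8) - 19 ≡ 22. → (8, 22)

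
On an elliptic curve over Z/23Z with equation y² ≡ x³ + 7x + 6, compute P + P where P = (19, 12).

tangent at (19, 12): λ = (3·19² + 7)/(2·12) ≡ 9/1. 1⁻¹ ≡ 1 (mod 23), so λ ≡ 9·1 ≡ 9.
  x = λ² - 19 - 19 = 81 - 38 ≡ 20; y = λ·(19 - 20) - 12 ≡ 2. → (20, 2)

(20, 2)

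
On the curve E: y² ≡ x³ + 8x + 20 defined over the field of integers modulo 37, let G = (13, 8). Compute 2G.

(8, 35)

tangent at (13, 8): λ = (3·13² + 8)/(2·8) ≡ 34/16. 16⁻¹ ≡ 7 (mod 37), so λ ≡ 34·7 ≡ 16.
  x = λ² - 13 - 13 = 256 - 26 ≡ 8; y = λ·(13 - 8) - 8 ≡ 35. → (8, 35)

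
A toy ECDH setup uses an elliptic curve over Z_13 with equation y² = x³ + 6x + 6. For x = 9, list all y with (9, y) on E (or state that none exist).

3, 10

x³ + 6x + 6 = 789 ≡ 9 (mod 13).
Square roots of 9 mod 13: 3 and 10 (since 3² = 9 ≡ 9).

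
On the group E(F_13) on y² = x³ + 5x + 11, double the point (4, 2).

tangent at (4, 2): λ = (3·4² + 5)/(2·2) ≡ 1/4. 4⁻¹ ≡ 10 (mod 13) since 4·10 = 40 ≡ 1, so λ ≡ 1·10 ≡ 10.
  x = λ² - 4 - 4 = 100 - 8 ≡ 1; y = λ·(4 - 1) - 2 ≡ 2. → (1, 2)

(1, 2)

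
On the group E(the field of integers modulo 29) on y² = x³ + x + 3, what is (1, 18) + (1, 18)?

(22, 28)

tangent at (1, 18): λ = (3·1² + 1)/(2·18) ≡ 4/7. 7⁻¹ ≡ 25 (mod 29) since 7·25 = 175 ≡ 1, so λ ≡ 4·25 ≡ 13.
  x = λ² - 1 - 1 = 169 - 2 ≡ 22; y = λ·(1 - 22) - 18 ≡ 28. → (22, 28)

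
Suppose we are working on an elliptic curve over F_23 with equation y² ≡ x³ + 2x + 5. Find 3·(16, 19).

(1, 13)

Write Q = (16, 19).
Repeated addition: build up to 3Q.
2Q: tangent at (16, 19): λ = (3·16² + 2)/(2·19) ≡ 11/15. 15⁻¹ ≡ 20 (mod 23) since 15·20 = 300 ≡ 1, so λ ≡ 11·20 ≡ 13.
  x = λ² - 16 - 16 = 169 - 32 ≡ 22; y = λ·(16 - 22) - 19 ≡ 18. → (22, 18)
3Q: (22, 18) + (16, 19). λ = (19 - 18)/(16 - 22) ≡ 1/17 mod 23. 17⁻¹ ≡ 19 (mod 23), so λ ≡ 19.
  x = λ² - 22 - 16 = 361 - 38 ≡ 1; y = λ·(22 - 1) - 18 ≡ 13. → (1, 13)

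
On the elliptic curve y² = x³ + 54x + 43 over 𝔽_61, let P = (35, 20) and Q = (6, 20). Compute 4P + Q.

First 4P:
Double-and-add on 4 = (100)₂. Start with P = (35, 20) for the leading 1-bit.
double: tangent at (35, 20): λ = (3·35² + 54)/(2·20) ≡ 8/40. 40⁻¹ ≡ 29 (mod 61) since 40·29 = 1160 ≡ 1, so λ ≡ 8·29 ≡ 49.
  x = λ² - 35 - 35 = 2401 - 70 ≡ 13; y = λ·(35 - 13) - 20 ≡ 21. → (13, 21)
double: tangent at (13, 21): λ = (3·13² + 54)/(2·21) ≡ 12/42. 42⁻¹ ≡ 16 (mod 61) since 42·16 = 672 ≡ 1, so λ ≡ 12·16 ≡ 9.
  x = λ² - 13 - 13 = 81 - 26 ≡ 55; y = λ·(13 - 55) - 21 ≡ 28. → (55, 28)
4P = (55, 28).
Finally 4P + Q:
(55, 28) + (6, 20). λ = (20 - 28)/(6 - 55) ≡ 53/12 mod 61. 12⁻¹ ≡ 56 (mod 61), so λ ≡ 40.
  x = λ² - 55 - 6 = 1600 - 61 ≡ 14; y = λ·(55 - 14) - 28 ≡ 26. → (14, 26)

(14, 26)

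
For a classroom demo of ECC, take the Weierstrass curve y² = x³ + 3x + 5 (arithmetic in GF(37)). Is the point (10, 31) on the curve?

yes

y² = 31² ≡ 36; x³ + 3x + 5 = 1035 ≡ 36 (mod 37). 36 = 36.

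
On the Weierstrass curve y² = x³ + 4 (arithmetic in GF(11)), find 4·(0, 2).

Write Q = (0, 2).
Repeated addition: build up to 4Q.
2Q: tangent at (0, 2): λ = (3·0² + 0)/(2·2) ≡ 0/4. 4⁻¹ ≡ 3 (mod 11), so λ ≡ 0·3 ≡ 0.
  x = λ² - 0 - 0 = 0 - 0 ≡ 0; y = λ·(0 - 0) - 2 ≡ 9. → (0, 9)
3Q: (0, 9) + (0, 2): same x and y₁ ≡ -y₂, so the sum is ∞.
4Q: ∞ + (0, 2) = (0, 2) (identity).

(0, 2)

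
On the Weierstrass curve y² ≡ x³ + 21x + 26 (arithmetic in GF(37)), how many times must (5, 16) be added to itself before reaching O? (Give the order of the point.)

2P: tangent at (5, 16): λ = (3·5² + 21)/(2·16) ≡ 22/32. 32⁻¹ ≡ 22 (mod 37) since 32·22 = 704 ≡ 1, so λ ≡ 22·22 ≡ 3.
  x = λ² - 5 - 5 = 9 - 10 ≡ 36; y = λ·(5 - 36) - 16 ≡ 2. → (36, 2)
3P: (36, 2) + (5, 16). λ = (16 - 2)/(5 - 36) ≡ 14/6 mod 37. 6⁻¹ ≡ 31 (mod 37), so λ ≡ 27.
  x = λ² - 36 - 5 = 729 - 41 ≡ 22; y = λ·(36 - 22) - 2 ≡ 6. → (22, 6)
4P: (22, 6) + (5, 16). λ = (16 - 6)/(5 - 22) ≡ 10/20 mod 37. 20⁻¹ ≡ 13 (mod 37), so λ ≡ 19.
  x = λ² - 22 - 5 = 361 - 27 ≡ 1; y = λ·(22 - 1) - 6 ≡ 23. → (1, 23)
5P: (1, 23) + (5, 16). λ = (16 - 23)/(5 - 1) ≡ 30/4 mod 37. 4⁻¹ ≡ 28 (mod 37) since 4·28 = 112 ≡ 1, so λ ≡ 26.
  x = λ² - 1 - 5 = 676 - 6 ≡ 4; y = λ·(1 - 4) - 23 ≡ 10. → (4, 10)
6P: (4, 10) + (5, 16). λ = (16 - 10)/(5 - 4) ≡ 6/1 mod 37. 1⁻¹ ≡ 1 (mod 37) since 1·1 = 1 ≡ 1, so λ ≡ 6.
  x = λ² - 4 - 5 = 36 - 9 ≡ 27; y = λ·(4 - 27) - 10 ≡ 0. → (27, 0)
7P: (27, 0) + (5, 16). λ = (16 - 0)/(5 - 27) ≡ 16/15 mod 37. 15⁻¹ ≡ 5 (mod 37), so λ ≡ 6.
  x = λ² - 27 - 5 = 36 - 32 ≡ 4; y = λ·(27 - 4) - 0 ≡ 27. → (4, 27)
8P: (4, 27) + (5, 16). λ = (16 - 27)/(5 - 4) ≡ 26/1 mod 37. 1⁻¹ ≡ 1 (mod 37), so λ ≡ 26.
  x = λ² - 4 - 5 = 676 - 9 ≡ 1; y = λ·(4 - 1) - 27 ≡ 14. → (1, 14)
9P: (1, 14) + (5, 16). λ = (16 - 14)/(5 - 1) ≡ 2/4 mod 37. 4⁻¹ ≡ 28 (mod 37), so λ ≡ 19.
  x = λ² - 1 - 5 = 361 - 6 ≡ 22; y = λ·(1 - 22) - 14 ≡ 31. → (22, 31)
10P: (22, 31) + (5, 16). λ = (16 - 31)/(5 - 22) ≡ 22/20 mod 37. 20⁻¹ ≡ 13 (mod 37) since 20·13 = 260 ≡ 1, so λ ≡ 27.
  x = λ² - 22 - 5 = 729 - 27 ≡ 36; y = λ·(22 - 36) - 31 ≡ 35. → (36, 35)
11P: (36, 35) + (5, 16). λ = (16 - 35)/(5 - 36) ≡ 18/6 mod 37. 6⁻¹ ≡ 31 (mod 37) since 6·31 = 186 ≡ 1, so λ ≡ 3.
  x = λ² - 36 - 5 = 9 - 41 ≡ 5; y = λ·(36 - 5) - 35 ≡ 21. → (5, 21)
12P: (5, 21) + (5, 16): same x and y₁ ≡ -y₂, so the sum is O.
12P = O, so the order is 12.

12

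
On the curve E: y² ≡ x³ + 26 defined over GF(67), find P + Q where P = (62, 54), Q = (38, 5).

(62, 54) + (38, 5). λ = (5 - 54)/(38 - 62) ≡ 18/43 mod 67. 43⁻¹ ≡ 53 (mod 67), so λ ≡ 16.
  x = λ² - 62 - 38 = 256 - 100 ≡ 22; y = λ·(62 - 22) - 54 ≡ 50. → (22, 50)

(22, 50)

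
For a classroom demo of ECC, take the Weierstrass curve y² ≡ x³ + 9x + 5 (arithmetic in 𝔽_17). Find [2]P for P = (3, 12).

(9, 13)

tangent at (3, 12): λ = (3·3² + 9)/(2·12) ≡ 2/7. 7⁻¹ ≡ 5 (mod 17), so λ ≡ 2·5 ≡ 10.
  x = λ² - 3 - 3 = 100 - 6 ≡ 9; y = λ·(3 - 9) - 12 ≡ 13. → (9, 13)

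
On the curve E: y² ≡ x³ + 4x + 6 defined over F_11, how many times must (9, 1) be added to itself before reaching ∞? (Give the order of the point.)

4

2P: tangent at (9, 1): λ = (3·9² + 4)/(2·1) ≡ 5/2. 2⁻¹ ≡ 6 (mod 11) since 2·6 = 12 ≡ 1, so λ ≡ 5·6 ≡ 8.
  x = λ² - 9 - 9 = 64 - 18 ≡ 2; y = λ·(9 - 2) - 1 ≡ 0. → (2, 0)
3P: (2, 0) + (9, 1). λ = (1 - 0)/(9 - 2) ≡ 1/7 mod 11. 7⁻¹ ≡ 8 (mod 11) since 7·8 = 56 ≡ 1, so λ ≡ 8.
  x = λ² - 2 - 9 = 64 - 11 ≡ 9; y = λ·(2 - 9) - 0 ≡ 10. → (9, 10)
4P: (9, 10) + (9, 1): same x and y₁ ≡ -y₂, so the sum is ∞.
4P = ∞, so the order is 4.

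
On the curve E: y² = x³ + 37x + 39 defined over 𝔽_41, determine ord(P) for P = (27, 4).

2P: tangent at (27, 4): λ = (3·27² + 37)/(2·4) ≡ 10/8. 8⁻¹ ≡ 36 (mod 41), so λ ≡ 10·36 ≡ 32.
  x = λ² - 27 - 27 = 1024 - 54 ≡ 27; y = λ·(27 - 27) - 4 ≡ 37. → (27, 37)
3P: (27, 37) + (27, 4): same x and y₁ ≡ -y₂, so the sum is the point at infinity.
3P = the point at infinity, so the order is 3.

3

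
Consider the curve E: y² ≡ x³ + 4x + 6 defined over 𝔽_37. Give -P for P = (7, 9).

(7, 28)

-(7, 9) = (7, -9 mod 37) = (7, 28).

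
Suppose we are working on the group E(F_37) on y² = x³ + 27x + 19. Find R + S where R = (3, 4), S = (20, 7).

(18, 26)

(3, 4) + (20, 7). λ = (7 - 4)/(20 - 3) ≡ 3/17 mod 37. 17⁻¹ ≡ 24 (mod 37), so λ ≡ 35.
  x = λ² - 3 - 20 = 1225 - 23 ≡ 18; y = λ·(3 - 18) - 4 ≡ 26. → (18, 26)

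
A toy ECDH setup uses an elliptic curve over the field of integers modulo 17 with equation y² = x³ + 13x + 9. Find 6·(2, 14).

Write P = (2, 14).
Double-and-add on 6 = (110)₂. Start with P = (2, 14) for the leading 1-bit.
double: tangent at (2, 14): λ = (3·2² + 13)/(2·14) ≡ 8/11. 11⁻¹ ≡ 14 (mod 17), so λ ≡ 8·14 ≡ 10.
  x = λ² - 2 - 2 = 100 - 4 ≡ 11; y = λ·(2 - 11) - 14 ≡ 15. → (11, 15)
add P: (11, 15) + (2, 14). λ = (14 - 15)/(2 - 11) ≡ 16/8 mod 17. 8⁻¹ ≡ 15 (mod 17) since 8·15 = 120 ≡ 1, so λ ≡ 2.
  x = λ² - 11 - 2 = 4 - 13 ≡ 8; y = λ·(11 - 8) - 15 ≡ 8. → (8, 8)
double: tangent at (8, 8): λ = (3·8² + 13)/(2·8) ≡ 1/16. 16⁻¹ ≡ 16 (mod 17), so λ ≡ 1·16 ≡ 16.
  x = λ² - 8 - 8 = 256 - 16 ≡ 2; y = λ·(8 - 2) - 8 ≡ 3. → (2, 3)

(2, 3)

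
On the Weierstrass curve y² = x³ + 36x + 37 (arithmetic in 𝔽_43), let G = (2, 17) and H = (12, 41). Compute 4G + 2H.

First 4G:
Double-and-add on 4 = (100)₂. Start with G = (2, 17) for the leading 1-bit.
double: tangent at (2, 17): λ = (3·2² + 36)/(2·17) ≡ 5/34. 34⁻¹ ≡ 19 (mod 43), so λ ≡ 5·19 ≡ 9.
  x = λ² - 2 - 2 = 81 - 4 ≡ 34; y = λ·(2 - 34) - 17 ≡ 39. → (34, 39)
double: tangent at (34, 39): λ = (3·34² + 36)/(2·39) ≡ 21/35. 35⁻¹ ≡ 16 (mod 43), so λ ≡ 21·16 ≡ 35.
  x = λ² - 34 - 34 = 1225 - 68 ≡ 39; y = λ·(34 - 39) - 39 ≡ 1. → (39, 1)
4G = (39, 1).
Next 2H:
Repeated addition: build up to 2H.
2H: tangent at (12, 41): λ = (3·12² + 36)/(2·41) ≡ 38/39. 39⁻¹ ≡ 32 (mod 43) since 39·32 = 1248 ≡ 1, so λ ≡ 38·32 ≡ 12.
  x = λ² - 12 - 12 = 144 - 24 ≡ 34; y = λ·(12 - 34) - 41 ≡ 39. → (34, 39)
2H = (34, 39).
Finally 4G + 2H:
(39, 1) + (34, 39). λ = (39 - 1)/(34 - 39) ≡ 38/38 mod 43. 38⁻¹ ≡ 17 (mod 43) since 38·17 = 646 ≡ 1, so λ ≡ 1.
  x = λ² - 39 - 34 = 1 - 73 ≡ 14; y = λ·(39 - 14) - 1 ≡ 24. → (14, 24)

(14, 24)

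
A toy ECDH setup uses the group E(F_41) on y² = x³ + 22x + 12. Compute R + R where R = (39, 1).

tangent at (39, 1): λ = (3·39² + 22)/(2·1) ≡ 34/2. 2⁻¹ ≡ 21 (mod 41) since 2·21 = 42 ≡ 1, so λ ≡ 34·21 ≡ 17.
  x = λ² - 39 - 39 = 289 - 78 ≡ 6; y = λ·(39 - 6) - 1 ≡ 27. → (6, 27)

(6, 27)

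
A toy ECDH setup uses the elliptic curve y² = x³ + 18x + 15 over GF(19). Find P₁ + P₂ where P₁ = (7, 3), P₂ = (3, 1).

(14, 3)

(7, 3) + (3, 1). λ = (1 - 3)/(3 - 7) ≡ 17/15 mod 19. 15⁻¹ ≡ 14 (mod 19), so λ ≡ 10.
  x = λ² - 7 - 3 = 100 - 10 ≡ 14; y = λ·(7 - 14) - 3 ≡ 3. → (14, 3)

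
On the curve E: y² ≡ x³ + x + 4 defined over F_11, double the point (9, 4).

tangent at (9, 4): λ = (3·9² + 1)/(2·4) ≡ 2/8. 8⁻¹ ≡ 7 (mod 11) since 8·7 = 56 ≡ 1, so λ ≡ 2·7 ≡ 3.
  x = λ² - 9 - 9 = 9 - 18 ≡ 2; y = λ·(9 - 2) - 4 ≡ 6. → (2, 6)

(2, 6)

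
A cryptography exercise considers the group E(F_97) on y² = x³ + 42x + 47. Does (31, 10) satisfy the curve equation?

y² = 10² ≡ 3; x³ + 42x + 47 = 31140 ≡ 3 (mod 97). 3 = 3.

yes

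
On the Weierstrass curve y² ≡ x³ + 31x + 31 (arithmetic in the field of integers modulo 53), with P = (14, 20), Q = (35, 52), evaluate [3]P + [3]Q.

First 3P:
Repeated addition: build up to 3P.
2P: tangent at (14, 20): λ = (3·14² + 31)/(2·20) ≡ 36/40. 40⁻¹ ≡ 4 (mod 53) since 40·4 = 160 ≡ 1, so λ ≡ 36·4 ≡ 38.
  x = λ² - 14 - 14 = 1444 - 28 ≡ 38; y = λ·(14 - 38) - 20 ≡ 22. → (38, 22)
3P: (38, 22) + (14, 20). λ = (20 - 22)/(14 - 38) ≡ 51/29 mod 53. 29⁻¹ ≡ 11 (mod 53) since 29·11 = 319 ≡ 1, so λ ≡ 31.
  x = λ² - 38 - 14 = 961 - 52 ≡ 8; y = λ·(38 - 8) - 22 ≡ 7. → (8, 7)
3P = (8, 7).
Next 3Q:
Repeated addition: build up to 3Q.
2Q: tangent at (35, 52): λ = (3·35² + 31)/(2·52) ≡ 49/51. 51⁻¹ ≡ 26 (mod 53), so λ ≡ 49·26 ≡ 2.
  x = λ² - 35 - 35 = 4 - 70 ≡ 40; y = λ·(35 - 40) - 52 ≡ 44. → (40, 44)
3Q: (40, 44) + (35, 52). λ = (52 - 44)/(35 - 40) ≡ 8/48 mod 53. 48⁻¹ ≡ 21 (mod 53) since 48·21 = 1008 ≡ 1, so λ ≡ 9.
  x = λ² - 40 - 35 = 81 - 75 ≡ 6; y = λ·(40 - 6) - 44 ≡ 50. → (6, 50)
3Q = (6, 50).
Finally 3P + 3Q:
(8, 7) + (6, 50). λ = (50 - 7)/(6 - 8) ≡ 43/51 mod 53. 51⁻¹ ≡ 26 (mod 53), so λ ≡ 5.
  x = λ² - 8 - 6 = 25 - 14 ≡ 11; y = λ·(8 - 11) - 7 ≡ 31. → (11, 31)

(11, 31)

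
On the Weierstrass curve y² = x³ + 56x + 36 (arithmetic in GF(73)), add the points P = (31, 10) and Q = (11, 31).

(31, 10) + (11, 31). λ = (31 - 10)/(11 - 31) ≡ 21/53 mod 73. 53⁻¹ ≡ 62 (mod 73), so λ ≡ 61.
  x = λ² - 31 - 11 = 3721 - 42 ≡ 29; y = λ·(31 - 29) - 10 ≡ 39. → (29, 39)

(29, 39)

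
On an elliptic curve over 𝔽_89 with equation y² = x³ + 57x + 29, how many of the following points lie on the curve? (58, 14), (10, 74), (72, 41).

0

(58, 14): 14² ≡ 18, rhs ≡ 66 → off.
(10, 74): 74² ≡ 47, rhs ≡ 86 → off.
(72, 41): 41² ≡ 79, rhs ≡ 21 → off.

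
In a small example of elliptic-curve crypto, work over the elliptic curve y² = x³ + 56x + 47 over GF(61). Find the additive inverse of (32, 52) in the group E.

-(32, 52) = (32, -52 mod 61) = (32, 9).

(32, 9)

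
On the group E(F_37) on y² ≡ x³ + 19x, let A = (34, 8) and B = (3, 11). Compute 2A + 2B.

First 2A:
Repeated addition: build up to 2A.
2A: tangent at (34, 8): λ = (3·34² + 19)/(2·8) ≡ 9/16. 16⁻¹ ≡ 7 (mod 37) since 16·7 = 112 ≡ 1, so λ ≡ 9·7 ≡ 26.
  x = λ² - 34 - 34 = 676 - 68 ≡ 16; y = λ·(34 - 16) - 8 ≡ 16. → (16, 16)
2A = (16, 16).
Next 2B:
Repeated addition: build up to 2B.
2B: tangent at (3, 11): λ = (3·3² + 19)/(2·11) ≡ 9/22. 22⁻¹ ≡ 32 (mod 37), so λ ≡ 9·32 ≡ 29.
  x = λ² - 3 - 3 = 841 - 6 ≡ 21; y = λ·(3 - 21) - 11 ≡ 22. → (21, 22)
2B = (21, 22).
Finally 2A + 2B:
(16, 16) + (21, 22). λ = (22 - 16)/(21 - 16) ≡ 6/5 mod 37. 5⁻¹ ≡ 15 (mod 37) since 5·15 = 75 ≡ 1, so λ ≡ 16.
  x = λ² - 16 - 21 = 256 - 37 ≡ 34; y = λ·(16 - 34) - 16 ≡ 29. → (34, 29)

(34, 29)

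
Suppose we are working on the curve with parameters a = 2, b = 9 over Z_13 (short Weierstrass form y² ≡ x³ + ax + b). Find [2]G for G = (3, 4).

tangent at (3, 4): λ = (3·3² + 2)/(2·4) ≡ 3/8. 8⁻¹ ≡ 5 (mod 13) since 8·5 = 40 ≡ 1, so λ ≡ 3·5 ≡ 2.
  x = λ² - 3 - 3 = 4 - 6 ≡ 11; y = λ·(3 - 11) - 4 ≡ 6. → (11, 6)

(11, 6)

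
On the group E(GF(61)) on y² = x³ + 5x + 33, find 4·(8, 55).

Write G = (8, 55).
Double-and-add on 4 = (100)₂. Start with G = (8, 55) for the leading 1-bit.
double: tangent at (8, 55): λ = (3·8² + 5)/(2·55) ≡ 14/49. 49⁻¹ ≡ 5 (mod 61), so λ ≡ 14·5 ≡ 9.
  x = λ² - 8 - 8 = 81 - 16 ≡ 4; y = λ·(8 - 4) - 55 ≡ 42. → (4, 42)
double: tangent at (4, 42): λ = (3·4² + 5)/(2·42) ≡ 53/23. 23⁻¹ ≡ 8 (mod 61) since 23·8 = 184 ≡ 1, so λ ≡ 53·8 ≡ 58.
  x = λ² - 4 - 4 = 3364 - 8 ≡ 1; y = λ·(4 - 1) - 42 ≡ 10. → (1, 10)

(1, 10)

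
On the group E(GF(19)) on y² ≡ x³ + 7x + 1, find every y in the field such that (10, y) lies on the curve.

8, 11

x³ + 7x + 1 = 1071 ≡ 7 (mod 19).
Square roots of 7 mod 19: 8 and 11 (since 8² = 64 ≡ 7).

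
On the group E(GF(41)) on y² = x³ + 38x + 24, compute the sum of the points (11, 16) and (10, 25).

(19, 15)

(11, 16) + (10, 25). λ = (25 - 16)/(10 - 11) ≡ 9/40 mod 41. 40⁻¹ ≡ 40 (mod 41) since 40·40 = 1600 ≡ 1, so λ ≡ 32.
  x = λ² - 11 - 10 = 1024 - 21 ≡ 19; y = λ·(11 - 19) - 16 ≡ 15. → (19, 15)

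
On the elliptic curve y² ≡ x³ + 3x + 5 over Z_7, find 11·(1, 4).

Write Q = (1, 4).
Repeated addition: build up to 11Q.
2Q: tangent at (1, 4): λ = (3·1² + 3)/(2·4) ≡ 6/1. 1⁻¹ ≡ 1 (mod 7) since 1·1 = 1 ≡ 1, so λ ≡ 6·1 ≡ 6.
  x = λ² - 1 - 1 = 36 - 2 ≡ 6; y = λ·(1 - 6) - 4 ≡ 1. → (6, 1)
3Q: (6, 1) + (1, 4). λ = (4 - 1)/(1 - 6) ≡ 3/2 mod 7. 2⁻¹ ≡ 4 (mod 7), so λ ≡ 5.
  x = λ² - 6 - 1 = 25 - 7 ≡ 4; y = λ·(6 - 4) - 1 ≡ 2. → (4, 2)
4Q: (4, 2) + (1, 4). λ = (4 - 2)/(1 - 4) ≡ 2/4 mod 7. 4⁻¹ ≡ 2 (mod 7), so λ ≡ 4.
  x = λ² - 4 - 1 = 16 - 5 ≡ 4; y = λ·(4 - 4) - 2 ≡ 5. → (4, 5)
5Q: (4, 5) + (1, 4). λ = (4 - 5)/(1 - 4) ≡ 6/4 mod 7. 4⁻¹ ≡ 2 (mod 7), so λ ≡ 5.
  x = λ² - 4 - 1 = 25 - 5 ≡ 6; y = λ·(4 - 6) - 5 ≡ 6. → (6, 6)
6Q: (6, 6) + (1, 4). λ = (4 - 6)/(1 - 6) ≡ 5/2 mod 7. 2⁻¹ ≡ 4 (mod 7), so λ ≡ 6.
  x = λ² - 6 - 1 = 36 - 7 ≡ 1; y = λ·(6 - 1) - 6 ≡ 3. → (1, 3)
7Q: (1, 3) + (1, 4): same x and y₁ ≡ -y₂, so the sum is O.
8Q: O + (1, 4) = (1, 4) (identity).
9Q: tangent at (1, 4): λ = (3·1² + 3)/(2·4) ≡ 6/1. 1⁻¹ ≡ 1 (mod 7), so λ ≡ 6·1 ≡ 6.
  x = λ² - 1 - 1 = 36 - 2 ≡ 6; y = λ·(1 - 6) - 4 ≡ 1. → (6, 1)
10Q: (6, 1) + (1, 4). λ = (4 - 1)/(1 - 6) ≡ 3/2 mod 7. 2⁻¹ ≡ 4 (mod 7), so λ ≡ 5.
  x = λ² - 6 - 1 = 25 - 7 ≡ 4; y = λ·(6 - 4) - 1 ≡ 2. → (4, 2)
11Q: (4, 2) + (1, 4). λ = (4 - 2)/(1 - 4) ≡ 2/4 mod 7. 4⁻¹ ≡ 2 (mod 7), so λ ≡ 4.
  x = λ² - 4 - 1 = 16 - 5 ≡ 4; y = λ·(4 - 4) - 2 ≡ 5. → (4, 5)

(4, 5)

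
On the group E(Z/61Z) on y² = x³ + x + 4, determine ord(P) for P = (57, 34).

3

2P: tangent at (57, 34): λ = (3·57² + 1)/(2·34) ≡ 49/7. 7⁻¹ ≡ 35 (mod 61) since 7·35 = 245 ≡ 1, so λ ≡ 49·35 ≡ 7.
  x = λ² - 57 - 57 = 49 - 114 ≡ 57; y = λ·(57 - 57) - 34 ≡ 27. → (57, 27)
3P: (57, 27) + (57, 34): same x and y₁ ≡ -y₂, so the sum is O.
3P = O, so the order is 3.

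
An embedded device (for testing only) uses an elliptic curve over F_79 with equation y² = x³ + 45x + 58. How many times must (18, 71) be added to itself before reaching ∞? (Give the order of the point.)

2P: tangent at (18, 71): λ = (3·18² + 45)/(2·71) ≡ 69/63. 63⁻¹ ≡ 74 (mod 79), so λ ≡ 69·74 ≡ 50.
  x = λ² - 18 - 18 = 2500 - 36 ≡ 15; y = λ·(18 - 15) - 71 ≡ 0. → (15, 0)
3P: (15, 0) + (18, 71). λ = (71 - 0)/(18 - 15) ≡ 71/3 mod 79. 3⁻¹ ≡ 53 (mod 79), so λ ≡ 50.
  x = λ² - 15 - 18 = 2500 - 33 ≡ 18; y = λ·(15 - 18) - 0 ≡ 8. → (18, 8)
4P: (18, 8) + (18, 71): same x and y₁ ≡ -y₂, so the sum is ∞.
4P = ∞, so the order is 4.

4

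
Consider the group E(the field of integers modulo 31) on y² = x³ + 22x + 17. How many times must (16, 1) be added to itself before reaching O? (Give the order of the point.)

2P: tangent at (16, 1): λ = (3·16² + 22)/(2·1) ≡ 15/2. 2⁻¹ ≡ 16 (mod 31) since 2·16 = 32 ≡ 1, so λ ≡ 15·16 ≡ 23.
  x = λ² - 16 - 16 = 529 - 32 ≡ 1; y = λ·(16 - 1) - 1 ≡ 3. → (1, 3)
3P: (1, 3) + (16, 1). λ = (1 - 3)/(16 - 1) ≡ 29/15 mod 31. 15⁻¹ ≡ 29 (mod 31), so λ ≡ 4.
  x = λ² - 1 - 16 = 16 - 17 ≡ 30; y = λ·(1 - 30) - 3 ≡ 5. → (30, 5)
4P: (30, 5) + (16, 1). λ = (1 - 5)/(16 - 30) ≡ 27/17 mod 31. 17⁻¹ ≡ 11 (mod 31), so λ ≡ 18.
  x = λ² - 30 - 16 = 324 - 46 ≡ 30; y = λ·(30 - 30) - 5 ≡ 26. → (30, 26)
5P: (30, 26) + (16, 1). λ = (1 - 26)/(16 - 30) ≡ 6/17 mod 31. 17⁻¹ ≡ 11 (mod 31) since 17·11 = 187 ≡ 1, so λ ≡ 4.
  x = λ² - 30 - 16 = 16 - 46 ≡ 1; y = λ·(30 - 1) - 26 ≡ 28. → (1, 28)
6P: (1, 28) + (16, 1). λ = (1 - 28)/(16 - 1) ≡ 4/15 mod 31. 15⁻¹ ≡ 29 (mod 31) since 15·29 = 435 ≡ 1, so λ ≡ 23.
  x = λ² - 1 - 16 = 529 - 17 ≡ 16; y = λ·(1 - 16) - 28 ≡ 30. → (16, 30)
7P: (16, 30) + (16, 1): same x and y₁ ≡ -y₂, so the sum is O.
7P = O, so the order is 7.

7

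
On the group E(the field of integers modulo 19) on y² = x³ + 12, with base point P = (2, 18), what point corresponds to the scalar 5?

(8, 7)

Repeated addition: build up to 5P.
2P: tangent at (2, 18): λ = (3·2² + 0)/(2·18) ≡ 12/17. 17⁻¹ ≡ 9 (mod 19), so λ ≡ 12·9 ≡ 13.
  x = λ² - 2 - 2 = 169 - 4 ≡ 13; y = λ·(2 - 13) - 18 ≡ 10. → (13, 10)
3P: (13, 10) + (2, 18). λ = (18 - 10)/(2 - 13) ≡ 8/8 mod 19. 8⁻¹ ≡ 12 (mod 19), so λ ≡ 1.
  x = λ² - 13 - 2 = 1 - 15 ≡ 5; y = λ·(13 - 5) - 10 ≡ 17. → (5, 17)
4P: (5, 17) + (2, 18). λ = (18 - 17)/(2 - 5) ≡ 1/16 mod 19. 16⁻¹ ≡ 6 (mod 19), so λ ≡ 6.
  x = λ² - 5 - 2 = 36 - 7 ≡ 10; y = λ·(5 - 10) - 17 ≡ 10. → (10, 10)
5P: (10, 10) + (2, 18). λ = (18 - 10)/(2 - 10) ≡ 8/11 mod 19. 11⁻¹ ≡ 7 (mod 19), so λ ≡ 18.
  x = λ² - 10 - 2 = 324 - 12 ≡ 8; y = λ·(10 - 8) - 10 ≡ 7. → (8, 7)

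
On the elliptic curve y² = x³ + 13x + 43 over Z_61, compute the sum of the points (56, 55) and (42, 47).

(43, 57)

(56, 55) + (42, 47). λ = (47 - 55)/(42 - 56) ≡ 53/47 mod 61. 47⁻¹ ≡ 13 (mod 61), so λ ≡ 18.
  x = λ² - 56 - 42 = 324 - 98 ≡ 43; y = λ·(56 - 43) - 55 ≡ 57. → (43, 57)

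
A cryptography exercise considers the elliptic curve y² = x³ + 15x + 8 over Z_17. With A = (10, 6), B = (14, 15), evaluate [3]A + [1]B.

(15, 15)

First 3A:
Repeated addition: build up to 3A.
2A: tangent at (10, 6): λ = (3·10² + 15)/(2·6) ≡ 9/12. 12⁻¹ ≡ 10 (mod 17), so λ ≡ 9·10 ≡ 5.
  x = λ² - 10 - 10 = 25 - 20 ≡ 5; y = λ·(10 - 5) - 6 ≡ 2. → (5, 2)
3A: (5, 2) + (10, 6). λ = (6 - 2)/(10 - 5) ≡ 4/5 mod 17. 5⁻¹ ≡ 7 (mod 17), so λ ≡ 11.
  x = λ² - 5 - 10 = 121 - 15 ≡ 4; y = λ·(5 - 4) - 2 ≡ 9. → (4, 9)
3A = (4, 9).
Finally 3A + B:
(4, 9) + (14, 15). λ = (15 - 9)/(14 - 4) ≡ 6/10 mod 17. 10⁻¹ ≡ 12 (mod 17), so λ ≡ 4.
  x = λ² - 4 - 14 = 16 - 18 ≡ 15; y = λ·(4 - 15) - 9 ≡ 15. → (15, 15)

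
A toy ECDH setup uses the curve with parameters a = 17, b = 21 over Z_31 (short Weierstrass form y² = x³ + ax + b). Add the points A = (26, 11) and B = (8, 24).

(26, 11) + (8, 24). λ = (24 - 11)/(8 - 26) ≡ 13/13 mod 31. 13⁻¹ ≡ 12 (mod 31), so λ ≡ 1.
  x = λ² - 26 - 8 = 1 - 34 ≡ 29; y = λ·(26 - 29) - 11 ≡ 17. → (29, 17)

(29, 17)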